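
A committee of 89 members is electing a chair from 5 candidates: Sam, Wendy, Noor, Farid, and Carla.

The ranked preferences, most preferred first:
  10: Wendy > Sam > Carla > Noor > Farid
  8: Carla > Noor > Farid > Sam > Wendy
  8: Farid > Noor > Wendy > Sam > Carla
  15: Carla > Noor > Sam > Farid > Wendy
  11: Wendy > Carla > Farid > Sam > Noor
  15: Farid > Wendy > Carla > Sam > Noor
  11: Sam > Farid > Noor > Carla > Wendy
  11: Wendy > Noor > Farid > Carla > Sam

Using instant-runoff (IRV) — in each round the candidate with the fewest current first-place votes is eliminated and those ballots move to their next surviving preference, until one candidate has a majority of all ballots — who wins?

Round 1: Sam 11, Wendy 32, Noor 0, Farid 23, Carla 23. Noor eliminated.
Round 2: Sam 11, Wendy 32, Farid 23, Carla 23. Sam eliminated.
Round 3: Wendy 32, Farid 34, Carla 23. Carla eliminated.
Round 4: Wendy 32, Farid 57. Farid has a majority (≥45).

Farid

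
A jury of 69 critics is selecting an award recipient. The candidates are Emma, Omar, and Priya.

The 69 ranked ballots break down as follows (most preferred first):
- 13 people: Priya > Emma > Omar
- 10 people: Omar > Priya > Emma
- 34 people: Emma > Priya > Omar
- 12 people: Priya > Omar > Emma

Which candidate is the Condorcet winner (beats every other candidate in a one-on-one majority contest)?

Priya vs Emma: 35–34
Priya vs Omar: 59–10
Priya beats every other candidate.

Priya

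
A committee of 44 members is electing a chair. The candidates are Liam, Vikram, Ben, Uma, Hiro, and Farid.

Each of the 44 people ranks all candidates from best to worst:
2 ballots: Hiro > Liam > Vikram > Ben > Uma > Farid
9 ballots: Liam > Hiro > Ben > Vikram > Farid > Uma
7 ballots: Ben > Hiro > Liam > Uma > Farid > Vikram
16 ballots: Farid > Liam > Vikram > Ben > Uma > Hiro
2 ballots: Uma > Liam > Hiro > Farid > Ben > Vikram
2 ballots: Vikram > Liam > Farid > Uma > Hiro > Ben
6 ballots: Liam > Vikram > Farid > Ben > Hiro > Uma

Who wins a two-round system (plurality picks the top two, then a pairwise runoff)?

Round 1 first-place votes: Liam 15, Vikram 2, Ben 7, Uma 2, Hiro 2, Farid 16. Farid and Liam advance.
Runoff: Farid is ranked above Liam on 16 ballots, Liam above Farid on 28.

Liam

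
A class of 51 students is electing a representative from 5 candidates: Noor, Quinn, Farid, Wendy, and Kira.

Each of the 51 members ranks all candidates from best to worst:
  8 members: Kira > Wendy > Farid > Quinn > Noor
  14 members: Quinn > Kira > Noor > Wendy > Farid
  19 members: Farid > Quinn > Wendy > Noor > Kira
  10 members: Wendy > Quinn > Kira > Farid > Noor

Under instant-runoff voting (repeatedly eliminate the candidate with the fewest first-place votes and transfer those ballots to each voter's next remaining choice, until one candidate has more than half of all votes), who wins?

Round 1: Noor 0, Quinn 14, Farid 19, Wendy 10, Kira 8. Noor eliminated.
Round 2: Quinn 14, Farid 19, Wendy 10, Kira 8. Kira eliminated.
Round 3: Quinn 14, Farid 19, Wendy 18. Quinn eliminated.
Round 4: Farid 19, Wendy 32. Wendy has a majority (≥26).

Wendy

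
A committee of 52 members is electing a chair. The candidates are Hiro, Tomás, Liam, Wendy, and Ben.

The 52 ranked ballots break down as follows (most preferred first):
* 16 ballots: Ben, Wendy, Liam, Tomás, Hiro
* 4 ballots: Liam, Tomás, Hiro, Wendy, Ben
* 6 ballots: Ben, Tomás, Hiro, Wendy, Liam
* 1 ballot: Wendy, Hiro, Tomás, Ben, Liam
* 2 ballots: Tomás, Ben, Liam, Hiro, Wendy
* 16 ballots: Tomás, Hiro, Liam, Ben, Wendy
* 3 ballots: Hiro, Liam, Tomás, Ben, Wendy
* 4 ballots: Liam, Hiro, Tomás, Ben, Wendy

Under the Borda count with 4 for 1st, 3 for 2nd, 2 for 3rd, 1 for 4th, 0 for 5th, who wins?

Tomás

Hiro: 16×0 + 4×2 + 6×2 + 1×3 + 2×1 + 16×3 + 3×4 + 4×3 = 97
Tomás: 16×1 + 4×3 + 6×3 + 1×2 + 2×4 + 16×4 + 3×2 + 4×2 = 134
Liam: 16×2 + 4×4 + 6×0 + 1×0 + 2×2 + 16×2 + 3×3 + 4×4 = 109
Wendy: 16×3 + 4×1 + 6×1 + 1×4 + 2×0 + 16×0 + 3×0 + 4×0 = 62
Ben: 16×4 + 4×0 + 6×4 + 1×1 + 2×3 + 16×1 + 3×1 + 4×1 = 118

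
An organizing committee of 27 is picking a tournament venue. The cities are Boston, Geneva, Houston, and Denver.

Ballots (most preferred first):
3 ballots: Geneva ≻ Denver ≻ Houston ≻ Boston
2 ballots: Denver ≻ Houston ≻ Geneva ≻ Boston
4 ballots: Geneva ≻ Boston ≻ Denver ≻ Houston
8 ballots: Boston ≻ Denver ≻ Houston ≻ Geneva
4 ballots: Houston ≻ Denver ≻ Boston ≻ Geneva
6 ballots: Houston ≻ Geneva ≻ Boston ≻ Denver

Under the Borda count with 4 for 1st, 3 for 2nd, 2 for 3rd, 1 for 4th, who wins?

Houston

Boston: 3×1 + 2×1 + 4×3 + 8×4 + 4×2 + 6×2 = 69
Geneva: 3×4 + 2×2 + 4×4 + 8×1 + 4×1 + 6×3 = 62
Houston: 3×2 + 2×3 + 4×1 + 8×2 + 4×4 + 6×4 = 72
Denver: 3×3 + 2×4 + 4×2 + 8×3 + 4×3 + 6×1 = 67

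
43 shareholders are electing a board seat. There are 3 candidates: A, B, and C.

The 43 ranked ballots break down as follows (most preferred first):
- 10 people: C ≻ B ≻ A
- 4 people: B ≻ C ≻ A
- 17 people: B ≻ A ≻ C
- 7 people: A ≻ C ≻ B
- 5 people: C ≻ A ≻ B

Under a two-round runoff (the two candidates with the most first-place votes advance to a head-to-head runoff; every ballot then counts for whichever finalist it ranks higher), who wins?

Round 1 first-place votes: A 7, B 21, C 15. B and C advance.
Runoff: B is ranked above C on 21 ballots, C above B on 22.

C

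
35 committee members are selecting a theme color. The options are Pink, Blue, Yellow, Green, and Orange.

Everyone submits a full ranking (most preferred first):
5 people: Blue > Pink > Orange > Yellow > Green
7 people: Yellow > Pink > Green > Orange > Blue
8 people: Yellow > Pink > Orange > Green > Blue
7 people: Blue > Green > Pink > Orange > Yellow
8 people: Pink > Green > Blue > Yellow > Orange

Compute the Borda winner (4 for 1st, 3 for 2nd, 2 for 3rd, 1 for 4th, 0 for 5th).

Pink: 5×3 + 7×3 + 8×3 + 7×2 + 8×4 = 106
Blue: 5×4 + 7×0 + 8×0 + 7×4 + 8×2 = 64
Yellow: 5×1 + 7×4 + 8×4 + 7×0 + 8×1 = 73
Green: 5×0 + 7×2 + 8×1 + 7×3 + 8×3 = 67
Orange: 5×2 + 7×1 + 8×2 + 7×1 + 8×0 = 40

Pink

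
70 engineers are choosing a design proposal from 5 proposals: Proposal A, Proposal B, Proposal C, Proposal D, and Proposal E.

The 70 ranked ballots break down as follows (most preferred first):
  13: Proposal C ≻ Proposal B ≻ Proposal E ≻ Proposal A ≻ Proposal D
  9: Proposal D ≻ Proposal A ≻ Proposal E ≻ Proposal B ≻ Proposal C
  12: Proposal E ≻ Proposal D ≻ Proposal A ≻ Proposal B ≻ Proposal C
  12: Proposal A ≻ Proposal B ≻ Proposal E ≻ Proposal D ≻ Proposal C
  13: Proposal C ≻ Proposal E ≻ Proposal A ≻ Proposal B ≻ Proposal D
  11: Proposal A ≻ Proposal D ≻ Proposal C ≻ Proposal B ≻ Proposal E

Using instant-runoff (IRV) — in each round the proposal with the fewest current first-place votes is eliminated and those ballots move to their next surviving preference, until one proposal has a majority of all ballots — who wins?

Round 1: Proposal A 23, Proposal B 0, Proposal C 26, Proposal D 9, Proposal E 12. Proposal B eliminated.
Round 2: Proposal A 23, Proposal C 26, Proposal D 9, Proposal E 12. Proposal D eliminated.
Round 3: Proposal A 32, Proposal C 26, Proposal E 12. Proposal E eliminated.
Round 4: Proposal A 44, Proposal C 26. Proposal A has a majority (≥36).

Proposal A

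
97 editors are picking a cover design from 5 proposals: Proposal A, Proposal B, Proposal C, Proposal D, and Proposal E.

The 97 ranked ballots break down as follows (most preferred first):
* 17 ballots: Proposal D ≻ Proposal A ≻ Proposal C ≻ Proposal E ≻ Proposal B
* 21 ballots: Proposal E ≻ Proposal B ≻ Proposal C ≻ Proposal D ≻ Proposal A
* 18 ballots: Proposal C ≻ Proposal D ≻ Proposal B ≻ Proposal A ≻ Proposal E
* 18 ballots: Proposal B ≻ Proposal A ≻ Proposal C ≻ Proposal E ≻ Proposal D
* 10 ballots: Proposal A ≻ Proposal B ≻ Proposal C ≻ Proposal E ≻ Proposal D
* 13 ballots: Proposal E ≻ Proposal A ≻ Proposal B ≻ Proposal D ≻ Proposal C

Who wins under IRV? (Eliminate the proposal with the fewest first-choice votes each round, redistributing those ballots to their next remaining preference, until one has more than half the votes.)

Round 1: Proposal A 10, Proposal B 18, Proposal C 18, Proposal D 17, Proposal E 34. Proposal A eliminated.
Round 2: Proposal B 28, Proposal C 18, Proposal D 17, Proposal E 34. Proposal D eliminated.
Round 3: Proposal B 28, Proposal C 35, Proposal E 34. Proposal B eliminated.
Round 4: Proposal C 63, Proposal E 34. Proposal C has a majority (≥49).

Proposal C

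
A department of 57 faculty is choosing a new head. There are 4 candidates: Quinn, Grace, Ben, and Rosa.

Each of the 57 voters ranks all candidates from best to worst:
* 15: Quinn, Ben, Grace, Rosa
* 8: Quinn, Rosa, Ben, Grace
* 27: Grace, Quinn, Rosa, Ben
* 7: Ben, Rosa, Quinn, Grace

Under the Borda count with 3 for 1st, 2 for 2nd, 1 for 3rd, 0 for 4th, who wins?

Quinn: 15×3 + 8×3 + 27×2 + 7×1 = 130
Grace: 15×1 + 8×0 + 27×3 + 7×0 = 96
Ben: 15×2 + 8×1 + 27×0 + 7×3 = 59
Rosa: 15×0 + 8×2 + 27×1 + 7×2 = 57

Quinn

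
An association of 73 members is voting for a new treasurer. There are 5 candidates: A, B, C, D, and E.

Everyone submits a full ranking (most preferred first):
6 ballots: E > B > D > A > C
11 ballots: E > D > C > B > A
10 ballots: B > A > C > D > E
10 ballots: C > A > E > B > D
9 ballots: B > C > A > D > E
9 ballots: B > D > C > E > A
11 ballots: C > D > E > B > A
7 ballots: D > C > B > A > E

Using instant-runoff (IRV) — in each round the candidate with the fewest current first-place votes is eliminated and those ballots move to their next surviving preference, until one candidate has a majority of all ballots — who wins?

C

Round 1: A 0, B 28, C 21, D 7, E 17. A eliminated.
Round 2: B 28, C 21, D 7, E 17. D eliminated.
Round 3: B 28, C 28, E 17. E eliminated.
Round 4: B 34, C 39. C has a majority (≥37).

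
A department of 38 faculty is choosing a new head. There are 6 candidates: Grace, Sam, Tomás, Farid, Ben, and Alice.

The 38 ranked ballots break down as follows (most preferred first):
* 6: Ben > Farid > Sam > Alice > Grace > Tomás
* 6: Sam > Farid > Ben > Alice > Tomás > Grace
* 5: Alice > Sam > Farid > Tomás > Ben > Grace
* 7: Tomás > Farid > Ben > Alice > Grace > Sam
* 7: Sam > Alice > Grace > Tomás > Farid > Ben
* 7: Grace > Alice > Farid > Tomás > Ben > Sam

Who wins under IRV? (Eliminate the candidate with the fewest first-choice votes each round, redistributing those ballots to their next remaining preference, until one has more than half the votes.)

Sam

Round 1: Grace 7, Sam 13, Tomás 7, Farid 0, Ben 6, Alice 5. Farid eliminated.
Round 2: Grace 7, Sam 13, Tomás 7, Ben 6, Alice 5. Alice eliminated.
Round 3: Grace 7, Sam 18, Tomás 7, Ben 6. Ben eliminated.
Round 4: Grace 7, Sam 24, Tomás 7. Sam has a majority (≥20).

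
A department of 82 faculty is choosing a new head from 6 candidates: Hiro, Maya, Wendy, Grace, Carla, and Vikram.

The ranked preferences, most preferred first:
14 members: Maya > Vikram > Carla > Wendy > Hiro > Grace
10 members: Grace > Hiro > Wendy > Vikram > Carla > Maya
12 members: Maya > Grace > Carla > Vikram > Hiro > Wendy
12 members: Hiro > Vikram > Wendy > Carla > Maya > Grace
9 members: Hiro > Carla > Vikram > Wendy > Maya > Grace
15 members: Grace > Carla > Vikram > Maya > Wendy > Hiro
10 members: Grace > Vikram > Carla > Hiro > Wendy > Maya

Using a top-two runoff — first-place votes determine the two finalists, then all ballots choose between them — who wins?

Round 1 first-place votes: Hiro 21, Maya 26, Wendy 0, Grace 35, Carla 0, Vikram 0. Grace and Maya advance.
Runoff: Grace is ranked above Maya on 35 ballots, Maya above Grace on 47.

Maya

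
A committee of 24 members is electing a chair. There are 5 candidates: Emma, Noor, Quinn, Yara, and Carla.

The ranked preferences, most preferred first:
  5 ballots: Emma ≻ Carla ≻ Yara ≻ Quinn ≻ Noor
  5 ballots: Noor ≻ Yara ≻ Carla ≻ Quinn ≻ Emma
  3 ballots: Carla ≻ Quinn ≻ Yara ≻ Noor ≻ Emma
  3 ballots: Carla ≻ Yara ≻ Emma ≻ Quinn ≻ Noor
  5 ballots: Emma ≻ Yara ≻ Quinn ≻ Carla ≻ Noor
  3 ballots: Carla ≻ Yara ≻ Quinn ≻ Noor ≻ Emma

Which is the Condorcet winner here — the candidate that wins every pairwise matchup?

Carla

Carla vs Emma: 14–10
Carla vs Noor: 19–5
Carla vs Quinn: 19–5
Carla vs Yara: 14–10
Carla beats every other candidate.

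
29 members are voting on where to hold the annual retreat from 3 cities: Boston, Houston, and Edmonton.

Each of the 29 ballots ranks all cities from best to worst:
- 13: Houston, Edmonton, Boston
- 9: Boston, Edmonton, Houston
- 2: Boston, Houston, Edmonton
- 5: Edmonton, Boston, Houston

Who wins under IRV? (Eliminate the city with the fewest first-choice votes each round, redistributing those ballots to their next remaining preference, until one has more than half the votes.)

Round 1: Boston 11, Houston 13, Edmonton 5. Edmonton eliminated.
Round 2: Boston 16, Houston 13. Boston has a majority (≥15).

Boston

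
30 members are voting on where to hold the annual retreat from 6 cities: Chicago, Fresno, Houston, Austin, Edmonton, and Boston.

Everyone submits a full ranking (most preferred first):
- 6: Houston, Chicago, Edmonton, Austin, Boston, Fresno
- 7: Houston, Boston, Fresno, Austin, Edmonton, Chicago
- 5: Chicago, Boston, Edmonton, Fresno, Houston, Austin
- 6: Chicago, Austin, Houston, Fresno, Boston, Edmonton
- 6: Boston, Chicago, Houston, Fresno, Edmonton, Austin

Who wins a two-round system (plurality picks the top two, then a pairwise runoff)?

Chicago

Round 1 first-place votes: Chicago 11, Fresno 0, Houston 13, Austin 0, Edmonton 0, Boston 6. Houston and Chicago advance.
Runoff: Houston is ranked above Chicago on 13 ballots, Chicago above Houston on 17.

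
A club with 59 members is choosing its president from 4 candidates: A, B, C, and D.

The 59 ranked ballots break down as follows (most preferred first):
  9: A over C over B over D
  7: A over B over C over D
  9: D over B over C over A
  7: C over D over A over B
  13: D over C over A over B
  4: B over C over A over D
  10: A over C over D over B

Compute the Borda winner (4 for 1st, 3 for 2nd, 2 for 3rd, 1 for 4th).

C

A: 9×4 + 7×4 + 9×1 + 7×2 + 13×2 + 4×2 + 10×4 = 161
B: 9×2 + 7×3 + 9×3 + 7×1 + 13×1 + 4×4 + 10×1 = 112
C: 9×3 + 7×2 + 9×2 + 7×4 + 13×3 + 4×3 + 10×3 = 168
D: 9×1 + 7×1 + 9×4 + 7×3 + 13×4 + 4×1 + 10×2 = 149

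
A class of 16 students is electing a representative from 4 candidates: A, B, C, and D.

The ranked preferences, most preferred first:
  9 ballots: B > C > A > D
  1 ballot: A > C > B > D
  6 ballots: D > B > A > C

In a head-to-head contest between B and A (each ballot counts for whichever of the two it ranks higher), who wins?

B is ranked above A on 15 ballots; A above B on 1.

B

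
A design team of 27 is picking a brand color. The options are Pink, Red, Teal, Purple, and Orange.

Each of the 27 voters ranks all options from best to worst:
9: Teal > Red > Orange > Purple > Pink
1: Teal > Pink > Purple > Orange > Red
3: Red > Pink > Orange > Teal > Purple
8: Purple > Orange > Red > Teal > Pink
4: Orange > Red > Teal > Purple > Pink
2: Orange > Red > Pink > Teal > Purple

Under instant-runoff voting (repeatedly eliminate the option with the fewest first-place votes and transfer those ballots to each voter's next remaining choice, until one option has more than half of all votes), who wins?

Orange

Round 1: Pink 0, Red 3, Teal 10, Purple 8, Orange 6. Pink eliminated.
Round 2: Red 3, Teal 10, Purple 8, Orange 6. Red eliminated.
Round 3: Teal 10, Purple 8, Orange 9. Purple eliminated.
Round 4: Teal 10, Orange 17. Orange has a majority (≥14).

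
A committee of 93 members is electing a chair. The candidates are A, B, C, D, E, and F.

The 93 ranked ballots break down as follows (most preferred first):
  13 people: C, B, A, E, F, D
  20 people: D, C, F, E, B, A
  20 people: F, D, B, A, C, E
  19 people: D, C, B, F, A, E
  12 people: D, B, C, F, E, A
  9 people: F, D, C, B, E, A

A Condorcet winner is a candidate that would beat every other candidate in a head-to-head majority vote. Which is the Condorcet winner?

D

D vs A: 80–13
D vs B: 80–13
D vs C: 80–13
D vs E: 80–13
D vs F: 51–42
D beats every other candidate.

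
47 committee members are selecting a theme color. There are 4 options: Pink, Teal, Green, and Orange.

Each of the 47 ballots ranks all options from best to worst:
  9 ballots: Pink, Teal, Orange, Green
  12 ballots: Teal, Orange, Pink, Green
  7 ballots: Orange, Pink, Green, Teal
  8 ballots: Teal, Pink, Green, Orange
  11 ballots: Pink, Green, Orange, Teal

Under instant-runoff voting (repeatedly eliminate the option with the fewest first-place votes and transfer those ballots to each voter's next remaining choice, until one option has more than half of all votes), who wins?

Round 1: Pink 20, Teal 20, Green 0, Orange 7. Green eliminated.
Round 2: Pink 20, Teal 20, Orange 7. Orange eliminated.
Round 3: Pink 27, Teal 20. Pink has a majority (≥24).

Pink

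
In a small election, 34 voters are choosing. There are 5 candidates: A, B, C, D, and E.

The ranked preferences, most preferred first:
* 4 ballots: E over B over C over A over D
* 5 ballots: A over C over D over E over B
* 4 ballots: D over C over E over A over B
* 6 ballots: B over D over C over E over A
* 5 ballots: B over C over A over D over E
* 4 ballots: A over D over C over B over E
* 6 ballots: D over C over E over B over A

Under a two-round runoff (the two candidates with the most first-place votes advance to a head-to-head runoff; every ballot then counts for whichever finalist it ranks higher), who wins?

D

Round 1 first-place votes: A 9, B 11, C 0, D 10, E 4. B and D advance.
Runoff: B is ranked above D on 15 ballots, D above B on 19.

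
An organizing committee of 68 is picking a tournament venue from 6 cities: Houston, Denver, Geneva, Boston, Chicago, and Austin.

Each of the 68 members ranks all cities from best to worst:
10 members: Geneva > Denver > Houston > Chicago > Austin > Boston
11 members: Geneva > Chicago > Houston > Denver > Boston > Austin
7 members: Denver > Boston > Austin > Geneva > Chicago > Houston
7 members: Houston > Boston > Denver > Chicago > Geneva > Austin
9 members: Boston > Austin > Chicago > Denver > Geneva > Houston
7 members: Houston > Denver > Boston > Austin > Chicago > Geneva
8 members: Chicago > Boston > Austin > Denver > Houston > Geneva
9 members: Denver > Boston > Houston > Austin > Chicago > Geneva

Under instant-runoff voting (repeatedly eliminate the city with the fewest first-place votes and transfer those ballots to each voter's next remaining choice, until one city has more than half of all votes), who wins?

Round 1: Houston 14, Denver 16, Geneva 21, Boston 9, Chicago 8, Austin 0. Austin eliminated.
Round 2: Houston 14, Denver 16, Geneva 21, Boston 9, Chicago 8. Chicago eliminated.
Round 3: Houston 14, Denver 16, Geneva 21, Boston 17. Houston eliminated.
Round 4: Denver 23, Geneva 21, Boston 24. Geneva eliminated.
Round 5: Denver 44, Boston 24. Denver has a majority (≥35).

Denver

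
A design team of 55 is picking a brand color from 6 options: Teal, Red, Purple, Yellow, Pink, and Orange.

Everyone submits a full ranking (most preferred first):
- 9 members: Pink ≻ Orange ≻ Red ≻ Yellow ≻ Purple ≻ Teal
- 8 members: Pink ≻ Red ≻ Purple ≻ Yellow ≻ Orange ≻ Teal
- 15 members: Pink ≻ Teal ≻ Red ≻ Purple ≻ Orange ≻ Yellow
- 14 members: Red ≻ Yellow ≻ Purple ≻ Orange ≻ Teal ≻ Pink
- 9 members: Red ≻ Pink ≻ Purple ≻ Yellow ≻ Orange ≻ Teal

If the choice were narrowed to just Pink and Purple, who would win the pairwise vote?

Pink is ranked above Purple on 41 ballots; Purple above Pink on 14.

Pink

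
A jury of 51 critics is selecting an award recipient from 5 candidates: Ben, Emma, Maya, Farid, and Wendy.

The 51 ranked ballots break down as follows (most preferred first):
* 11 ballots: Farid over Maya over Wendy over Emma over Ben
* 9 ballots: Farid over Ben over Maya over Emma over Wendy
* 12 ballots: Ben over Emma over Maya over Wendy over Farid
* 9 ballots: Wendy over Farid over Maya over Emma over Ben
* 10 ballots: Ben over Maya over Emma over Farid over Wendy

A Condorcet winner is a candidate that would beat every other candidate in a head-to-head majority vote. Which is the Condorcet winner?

Farid vs Ben: 29–22
Farid vs Emma: 29–22
Farid vs Maya: 29–22
Farid vs Wendy: 30–21
Farid beats every other candidate.

Farid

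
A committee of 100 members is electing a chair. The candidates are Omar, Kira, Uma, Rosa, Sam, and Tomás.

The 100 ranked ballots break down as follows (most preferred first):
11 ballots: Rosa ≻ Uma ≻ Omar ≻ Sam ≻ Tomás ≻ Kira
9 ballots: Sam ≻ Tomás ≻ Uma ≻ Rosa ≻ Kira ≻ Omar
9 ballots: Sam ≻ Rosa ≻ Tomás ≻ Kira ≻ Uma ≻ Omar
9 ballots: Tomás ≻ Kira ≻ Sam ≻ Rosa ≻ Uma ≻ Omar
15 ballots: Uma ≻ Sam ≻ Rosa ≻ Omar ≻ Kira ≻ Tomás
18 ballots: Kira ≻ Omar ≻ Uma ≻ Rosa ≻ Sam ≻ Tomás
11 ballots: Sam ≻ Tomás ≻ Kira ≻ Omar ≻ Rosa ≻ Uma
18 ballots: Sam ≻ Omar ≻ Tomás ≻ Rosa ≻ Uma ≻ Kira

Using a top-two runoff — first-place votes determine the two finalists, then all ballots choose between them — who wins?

Round 1 first-place votes: Omar 0, Kira 18, Uma 15, Rosa 11, Sam 47, Tomás 9. Sam and Kira advance.
Runoff: Sam is ranked above Kira on 73 ballots, Kira above Sam on 27.

Sam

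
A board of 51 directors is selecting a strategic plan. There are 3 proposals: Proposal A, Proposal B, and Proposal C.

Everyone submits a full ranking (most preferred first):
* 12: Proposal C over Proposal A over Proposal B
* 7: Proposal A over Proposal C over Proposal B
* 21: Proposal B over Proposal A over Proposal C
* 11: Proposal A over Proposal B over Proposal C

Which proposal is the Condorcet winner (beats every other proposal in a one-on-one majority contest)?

Proposal A

Proposal A vs Proposal B: 30–21
Proposal A vs Proposal C: 39–12
Proposal A beats every other proposal.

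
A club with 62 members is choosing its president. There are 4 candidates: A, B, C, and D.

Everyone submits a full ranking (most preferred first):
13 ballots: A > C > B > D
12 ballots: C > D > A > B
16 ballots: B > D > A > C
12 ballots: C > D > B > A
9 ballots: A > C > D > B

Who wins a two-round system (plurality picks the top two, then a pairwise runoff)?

A

Round 1 first-place votes: A 22, B 16, C 24, D 0. C and A advance.
Runoff: C is ranked above A on 24 ballots, A above C on 38.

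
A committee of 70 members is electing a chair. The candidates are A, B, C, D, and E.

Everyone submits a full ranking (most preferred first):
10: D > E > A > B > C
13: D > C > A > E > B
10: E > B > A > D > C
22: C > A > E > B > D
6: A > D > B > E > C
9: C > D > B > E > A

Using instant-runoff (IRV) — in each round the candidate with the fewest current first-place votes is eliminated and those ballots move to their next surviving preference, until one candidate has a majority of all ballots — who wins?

D

Round 1: A 6, B 0, C 31, D 23, E 10. B eliminated.
Round 2: A 6, C 31, D 23, E 10. A eliminated.
Round 3: C 31, D 29, E 10. E eliminated.
Round 4: C 31, D 39. D has a majority (≥36).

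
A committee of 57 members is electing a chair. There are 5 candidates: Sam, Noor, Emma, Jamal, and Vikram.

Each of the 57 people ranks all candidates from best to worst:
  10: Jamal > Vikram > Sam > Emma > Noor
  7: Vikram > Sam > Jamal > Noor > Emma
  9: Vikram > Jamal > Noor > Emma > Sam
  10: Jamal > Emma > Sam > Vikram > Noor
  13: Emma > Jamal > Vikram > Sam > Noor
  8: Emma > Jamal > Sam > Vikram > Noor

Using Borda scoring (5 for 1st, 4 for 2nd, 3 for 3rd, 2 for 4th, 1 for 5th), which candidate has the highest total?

Jamal

Sam: 10×3 + 7×4 + 9×1 + 10×3 + 13×2 + 8×3 = 147
Noor: 10×1 + 7×2 + 9×3 + 10×1 + 13×1 + 8×1 = 82
Emma: 10×2 + 7×1 + 9×2 + 10×4 + 13×5 + 8×5 = 190
Jamal: 10×5 + 7×3 + 9×4 + 10×5 + 13×4 + 8×4 = 241
Vikram: 10×4 + 7×5 + 9×5 + 10×2 + 13×3 + 8×2 = 195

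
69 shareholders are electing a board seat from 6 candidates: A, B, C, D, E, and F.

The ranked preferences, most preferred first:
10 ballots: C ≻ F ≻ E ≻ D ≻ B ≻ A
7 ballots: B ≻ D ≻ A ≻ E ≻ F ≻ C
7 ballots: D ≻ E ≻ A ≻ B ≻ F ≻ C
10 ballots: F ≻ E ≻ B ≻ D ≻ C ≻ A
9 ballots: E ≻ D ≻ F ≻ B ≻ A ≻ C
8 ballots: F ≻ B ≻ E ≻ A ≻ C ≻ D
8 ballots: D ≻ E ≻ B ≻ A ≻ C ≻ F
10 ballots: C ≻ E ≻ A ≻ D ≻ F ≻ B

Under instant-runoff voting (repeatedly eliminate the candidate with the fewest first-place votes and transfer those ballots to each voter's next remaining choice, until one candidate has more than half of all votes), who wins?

Round 1: A 0, B 7, C 20, D 15, E 9, F 18. A eliminated.
Round 2: B 7, C 20, D 15, E 9, F 18. B eliminated.
Round 3: C 20, D 22, E 9, F 18. E eliminated.
Round 4: C 20, D 31, F 18. F eliminated.
Round 5: C 28, D 41. D has a majority (≥35).

D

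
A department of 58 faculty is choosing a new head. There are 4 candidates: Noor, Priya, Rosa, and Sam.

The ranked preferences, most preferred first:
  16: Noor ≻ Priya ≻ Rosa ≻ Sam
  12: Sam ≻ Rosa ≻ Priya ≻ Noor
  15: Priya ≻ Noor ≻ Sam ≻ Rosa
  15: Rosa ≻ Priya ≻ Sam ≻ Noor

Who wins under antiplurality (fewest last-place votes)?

Last-place votes: Noor 27, Priya 0, Rosa 15, Sam 16.

Priya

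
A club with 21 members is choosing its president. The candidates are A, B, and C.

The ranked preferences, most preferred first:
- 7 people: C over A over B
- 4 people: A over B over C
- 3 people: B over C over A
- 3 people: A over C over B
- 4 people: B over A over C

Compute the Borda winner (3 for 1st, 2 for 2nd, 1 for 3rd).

A

A: 7×2 + 4×3 + 3×1 + 3×3 + 4×2 = 46
B: 7×1 + 4×2 + 3×3 + 3×1 + 4×3 = 39
C: 7×3 + 4×1 + 3×2 + 3×2 + 4×1 = 41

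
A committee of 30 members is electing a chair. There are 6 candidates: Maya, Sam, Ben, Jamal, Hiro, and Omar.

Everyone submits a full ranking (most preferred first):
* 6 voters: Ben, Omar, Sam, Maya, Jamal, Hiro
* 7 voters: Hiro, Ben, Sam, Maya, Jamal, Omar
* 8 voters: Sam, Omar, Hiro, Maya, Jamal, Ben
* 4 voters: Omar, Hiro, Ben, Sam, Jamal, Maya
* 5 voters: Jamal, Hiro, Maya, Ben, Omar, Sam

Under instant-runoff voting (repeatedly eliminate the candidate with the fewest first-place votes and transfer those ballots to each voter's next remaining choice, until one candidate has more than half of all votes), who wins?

Hiro

Round 1: Maya 0, Sam 8, Ben 6, Jamal 5, Hiro 7, Omar 4. Maya eliminated.
Round 2: Sam 8, Ben 6, Jamal 5, Hiro 7, Omar 4. Omar eliminated.
Round 3: Sam 8, Ben 6, Jamal 5, Hiro 11. Jamal eliminated.
Round 4: Sam 8, Ben 6, Hiro 16. Hiro has a majority (≥16).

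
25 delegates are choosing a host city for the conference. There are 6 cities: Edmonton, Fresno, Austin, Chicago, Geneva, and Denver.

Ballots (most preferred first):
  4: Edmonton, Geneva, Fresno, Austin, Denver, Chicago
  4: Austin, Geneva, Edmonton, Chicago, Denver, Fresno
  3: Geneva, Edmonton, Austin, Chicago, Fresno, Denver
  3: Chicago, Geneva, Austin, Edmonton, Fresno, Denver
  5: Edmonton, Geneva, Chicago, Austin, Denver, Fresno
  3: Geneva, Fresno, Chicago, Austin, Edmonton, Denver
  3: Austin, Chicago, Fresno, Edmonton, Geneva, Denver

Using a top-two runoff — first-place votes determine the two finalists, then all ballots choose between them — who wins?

Austin

Round 1 first-place votes: Edmonton 9, Fresno 0, Austin 7, Chicago 3, Geneva 6, Denver 0. Edmonton and Austin advance.
Runoff: Edmonton is ranked above Austin on 12 ballots, Austin above Edmonton on 13.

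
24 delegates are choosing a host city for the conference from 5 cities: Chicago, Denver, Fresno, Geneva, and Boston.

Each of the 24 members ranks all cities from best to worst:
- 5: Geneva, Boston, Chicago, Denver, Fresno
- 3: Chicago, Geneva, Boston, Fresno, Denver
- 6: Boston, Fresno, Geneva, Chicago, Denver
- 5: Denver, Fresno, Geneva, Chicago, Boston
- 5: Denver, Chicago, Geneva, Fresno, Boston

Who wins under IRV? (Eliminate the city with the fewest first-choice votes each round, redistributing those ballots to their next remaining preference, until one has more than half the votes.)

Round 1: Chicago 3, Denver 10, Fresno 0, Geneva 5, Boston 6. Fresno eliminated.
Round 2: Chicago 3, Denver 10, Geneva 5, Boston 6. Chicago eliminated.
Round 3: Denver 10, Geneva 8, Boston 6. Boston eliminated.
Round 4: Denver 10, Geneva 14. Geneva has a majority (≥13).

Geneva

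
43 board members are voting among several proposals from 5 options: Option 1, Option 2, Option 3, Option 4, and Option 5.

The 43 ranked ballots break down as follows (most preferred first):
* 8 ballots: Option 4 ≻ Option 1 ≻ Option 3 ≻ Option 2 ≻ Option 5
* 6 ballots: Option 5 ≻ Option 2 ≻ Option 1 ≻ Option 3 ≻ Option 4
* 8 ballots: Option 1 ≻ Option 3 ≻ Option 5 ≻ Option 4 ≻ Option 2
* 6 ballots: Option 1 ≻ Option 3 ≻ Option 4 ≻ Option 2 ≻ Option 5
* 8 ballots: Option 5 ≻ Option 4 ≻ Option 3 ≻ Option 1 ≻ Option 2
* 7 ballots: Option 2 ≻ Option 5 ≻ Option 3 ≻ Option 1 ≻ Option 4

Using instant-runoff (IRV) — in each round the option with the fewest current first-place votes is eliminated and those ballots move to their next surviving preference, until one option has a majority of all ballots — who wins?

Option 1

Round 1: Option 1 14, Option 2 7, Option 3 0, Option 4 8, Option 5 14. Option 3 eliminated.
Round 2: Option 1 14, Option 2 7, Option 4 8, Option 5 14. Option 2 eliminated.
Round 3: Option 1 14, Option 4 8, Option 5 21. Option 4 eliminated.
Round 4: Option 1 22, Option 5 21. Option 1 has a majority (≥22).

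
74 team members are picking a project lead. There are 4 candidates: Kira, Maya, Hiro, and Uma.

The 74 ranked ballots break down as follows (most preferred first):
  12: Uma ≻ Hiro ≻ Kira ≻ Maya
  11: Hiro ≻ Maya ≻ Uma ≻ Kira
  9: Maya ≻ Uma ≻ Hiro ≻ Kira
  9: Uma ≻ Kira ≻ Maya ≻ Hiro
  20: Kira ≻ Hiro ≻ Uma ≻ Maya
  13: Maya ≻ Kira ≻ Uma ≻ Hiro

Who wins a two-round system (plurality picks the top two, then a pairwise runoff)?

Uma

Round 1 first-place votes: Kira 20, Maya 22, Hiro 11, Uma 21. Maya and Uma advance.
Runoff: Maya is ranked above Uma on 33 ballots, Uma above Maya on 41.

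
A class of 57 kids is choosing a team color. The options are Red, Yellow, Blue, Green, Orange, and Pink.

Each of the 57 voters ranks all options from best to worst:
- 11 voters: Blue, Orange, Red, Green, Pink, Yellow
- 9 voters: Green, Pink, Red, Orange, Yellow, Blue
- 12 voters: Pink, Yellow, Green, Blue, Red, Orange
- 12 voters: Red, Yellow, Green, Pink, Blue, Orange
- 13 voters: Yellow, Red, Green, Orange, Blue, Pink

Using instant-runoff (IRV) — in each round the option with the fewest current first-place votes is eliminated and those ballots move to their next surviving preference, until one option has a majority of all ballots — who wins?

Red

Round 1: Red 12, Yellow 13, Blue 11, Green 9, Orange 0, Pink 12. Orange eliminated.
Round 2: Red 12, Yellow 13, Blue 11, Green 9, Pink 12. Green eliminated.
Round 3: Red 12, Yellow 13, Blue 11, Pink 21. Blue eliminated.
Round 4: Red 23, Yellow 13, Pink 21. Yellow eliminated.
Round 5: Red 36, Pink 21. Red has a majority (≥29).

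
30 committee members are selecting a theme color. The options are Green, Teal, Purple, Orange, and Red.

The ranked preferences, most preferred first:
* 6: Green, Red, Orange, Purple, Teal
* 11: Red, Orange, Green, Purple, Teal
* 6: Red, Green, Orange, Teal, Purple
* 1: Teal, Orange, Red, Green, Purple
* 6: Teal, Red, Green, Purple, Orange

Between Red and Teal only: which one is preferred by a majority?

Red is ranked above Teal on 23 ballots; Teal above Red on 7.

Red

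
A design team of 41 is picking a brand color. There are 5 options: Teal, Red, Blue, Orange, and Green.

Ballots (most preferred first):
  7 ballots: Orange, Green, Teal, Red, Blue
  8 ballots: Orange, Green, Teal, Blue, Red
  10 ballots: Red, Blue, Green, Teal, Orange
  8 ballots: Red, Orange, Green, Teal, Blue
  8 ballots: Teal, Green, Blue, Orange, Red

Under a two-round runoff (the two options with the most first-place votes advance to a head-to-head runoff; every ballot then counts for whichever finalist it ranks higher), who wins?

Round 1 first-place votes: Teal 8, Red 18, Blue 0, Orange 15, Green 0. Red and Orange advance.
Runoff: Red is ranked above Orange on 18 ballots, Orange above Red on 23.

Orange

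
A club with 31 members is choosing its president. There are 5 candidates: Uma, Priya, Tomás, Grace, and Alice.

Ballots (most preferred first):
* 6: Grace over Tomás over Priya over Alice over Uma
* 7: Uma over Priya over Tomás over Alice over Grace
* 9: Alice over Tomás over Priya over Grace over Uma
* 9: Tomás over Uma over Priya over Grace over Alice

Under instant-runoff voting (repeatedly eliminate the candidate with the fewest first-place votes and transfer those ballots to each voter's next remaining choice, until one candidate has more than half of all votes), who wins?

Round 1: Uma 7, Priya 0, Tomás 9, Grace 6, Alice 9. Priya eliminated.
Round 2: Uma 7, Tomás 9, Grace 6, Alice 9. Grace eliminated.
Round 3: Uma 7, Tomás 15, Alice 9. Uma eliminated.
Round 4: Tomás 22, Alice 9. Tomás has a majority (≥16).

Tomás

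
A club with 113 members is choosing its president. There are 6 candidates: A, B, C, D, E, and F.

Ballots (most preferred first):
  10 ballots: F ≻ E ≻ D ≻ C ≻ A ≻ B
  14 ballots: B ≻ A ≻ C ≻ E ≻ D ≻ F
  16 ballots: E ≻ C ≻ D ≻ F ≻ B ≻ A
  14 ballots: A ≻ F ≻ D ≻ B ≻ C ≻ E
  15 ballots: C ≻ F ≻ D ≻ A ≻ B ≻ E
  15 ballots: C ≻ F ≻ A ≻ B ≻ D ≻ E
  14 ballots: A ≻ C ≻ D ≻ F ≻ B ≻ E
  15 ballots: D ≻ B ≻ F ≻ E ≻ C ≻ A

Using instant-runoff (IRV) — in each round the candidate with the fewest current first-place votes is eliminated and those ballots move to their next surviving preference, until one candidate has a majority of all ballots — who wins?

A

Round 1: A 28, B 14, C 30, D 15, E 16, F 10. F eliminated.
Round 2: A 28, B 14, C 30, D 15, E 26. B eliminated.
Round 3: A 42, C 30, D 15, E 26. D eliminated.
Round 4: A 42, C 30, E 41. C eliminated.
Round 5: A 72, E 41. A has a majority (≥57).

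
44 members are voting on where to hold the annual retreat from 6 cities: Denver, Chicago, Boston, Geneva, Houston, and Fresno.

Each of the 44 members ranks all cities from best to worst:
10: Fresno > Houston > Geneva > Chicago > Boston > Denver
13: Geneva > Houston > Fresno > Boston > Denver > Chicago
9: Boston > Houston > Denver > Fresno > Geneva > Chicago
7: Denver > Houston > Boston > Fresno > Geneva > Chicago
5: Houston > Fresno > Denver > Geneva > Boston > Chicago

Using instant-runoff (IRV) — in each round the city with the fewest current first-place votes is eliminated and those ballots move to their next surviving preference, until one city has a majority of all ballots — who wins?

Round 1: Denver 7, Chicago 0, Boston 9, Geneva 13, Houston 5, Fresno 10. Chicago eliminated.
Round 2: Denver 7, Boston 9, Geneva 13, Houston 5, Fresno 10. Houston eliminated.
Round 3: Denver 7, Boston 9, Geneva 13, Fresno 15. Denver eliminated.
Round 4: Boston 16, Geneva 13, Fresno 15. Geneva eliminated.
Round 5: Boston 16, Fresno 28. Fresno has a majority (≥23).

Fresno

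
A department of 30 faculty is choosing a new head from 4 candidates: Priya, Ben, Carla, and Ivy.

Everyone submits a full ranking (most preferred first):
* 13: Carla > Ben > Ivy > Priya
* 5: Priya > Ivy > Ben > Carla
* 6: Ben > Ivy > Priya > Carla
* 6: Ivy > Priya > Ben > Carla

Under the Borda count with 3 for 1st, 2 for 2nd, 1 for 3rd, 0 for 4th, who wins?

Ben

Priya: 13×0 + 5×3 + 6×1 + 6×2 = 33
Ben: 13×2 + 5×1 + 6×3 + 6×1 = 55
Carla: 13×3 + 5×0 + 6×0 + 6×0 = 39
Ivy: 13×1 + 5×2 + 6×2 + 6×3 = 53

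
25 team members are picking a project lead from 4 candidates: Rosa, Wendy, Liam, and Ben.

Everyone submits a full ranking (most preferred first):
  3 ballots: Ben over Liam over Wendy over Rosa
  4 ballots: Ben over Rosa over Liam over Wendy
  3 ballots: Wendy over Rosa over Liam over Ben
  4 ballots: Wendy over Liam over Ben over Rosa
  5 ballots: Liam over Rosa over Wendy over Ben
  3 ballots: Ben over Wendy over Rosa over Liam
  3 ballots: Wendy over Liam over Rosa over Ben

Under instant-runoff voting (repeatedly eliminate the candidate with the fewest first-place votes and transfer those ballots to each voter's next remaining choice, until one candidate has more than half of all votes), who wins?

Wendy

Round 1: Rosa 0, Wendy 10, Liam 5, Ben 10. Rosa eliminated.
Round 2: Wendy 10, Liam 5, Ben 10. Liam eliminated.
Round 3: Wendy 15, Ben 10. Wendy has a majority (≥13).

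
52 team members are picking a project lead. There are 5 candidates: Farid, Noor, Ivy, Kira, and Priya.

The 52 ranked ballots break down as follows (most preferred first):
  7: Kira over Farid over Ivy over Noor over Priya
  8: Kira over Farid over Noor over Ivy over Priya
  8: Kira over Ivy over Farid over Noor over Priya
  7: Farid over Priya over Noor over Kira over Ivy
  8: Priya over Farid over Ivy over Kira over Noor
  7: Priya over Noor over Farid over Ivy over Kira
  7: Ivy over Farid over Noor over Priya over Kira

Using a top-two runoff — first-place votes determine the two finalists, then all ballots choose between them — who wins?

Round 1 first-place votes: Farid 7, Noor 0, Ivy 7, Kira 23, Priya 15. Kira and Priya advance.
Runoff: Kira is ranked above Priya on 23 ballots, Priya above Kira on 29.

Priya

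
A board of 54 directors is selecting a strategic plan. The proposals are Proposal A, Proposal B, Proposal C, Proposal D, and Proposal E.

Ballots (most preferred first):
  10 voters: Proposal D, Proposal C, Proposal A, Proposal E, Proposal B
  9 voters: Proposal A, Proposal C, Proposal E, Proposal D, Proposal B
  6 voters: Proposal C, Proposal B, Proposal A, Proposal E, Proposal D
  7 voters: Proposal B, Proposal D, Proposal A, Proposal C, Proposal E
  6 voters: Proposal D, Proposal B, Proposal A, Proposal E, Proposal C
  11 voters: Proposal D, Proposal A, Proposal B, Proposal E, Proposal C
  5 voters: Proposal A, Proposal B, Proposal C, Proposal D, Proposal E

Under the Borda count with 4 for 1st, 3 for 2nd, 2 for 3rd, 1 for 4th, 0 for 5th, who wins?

Proposal A

Proposal A: 10×2 + 9×4 + 6×2 + 7×2 + 6×2 + 11×3 + 5×4 = 147
Proposal B: 10×0 + 9×0 + 6×3 + 7×4 + 6×3 + 11×2 + 5×3 = 101
Proposal C: 10×3 + 9×3 + 6×4 + 7×1 + 6×0 + 11×0 + 5×2 = 98
Proposal D: 10×4 + 9×1 + 6×0 + 7×3 + 6×4 + 11×4 + 5×1 = 143
Proposal E: 10×1 + 9×2 + 6×1 + 7×0 + 6×1 + 11×1 + 5×0 = 51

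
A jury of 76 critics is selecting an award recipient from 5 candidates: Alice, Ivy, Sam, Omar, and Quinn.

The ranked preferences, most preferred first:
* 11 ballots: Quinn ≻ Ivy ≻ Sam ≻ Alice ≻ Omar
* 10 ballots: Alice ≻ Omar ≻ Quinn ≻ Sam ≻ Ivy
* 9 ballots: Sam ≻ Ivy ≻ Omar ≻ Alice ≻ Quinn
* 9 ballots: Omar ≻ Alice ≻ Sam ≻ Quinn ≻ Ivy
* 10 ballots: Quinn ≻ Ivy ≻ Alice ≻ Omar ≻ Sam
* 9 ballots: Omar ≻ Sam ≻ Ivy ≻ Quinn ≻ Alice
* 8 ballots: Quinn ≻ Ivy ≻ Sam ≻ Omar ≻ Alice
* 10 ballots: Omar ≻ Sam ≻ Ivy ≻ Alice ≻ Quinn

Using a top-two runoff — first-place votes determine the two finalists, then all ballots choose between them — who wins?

Omar

Round 1 first-place votes: Alice 10, Ivy 0, Sam 9, Omar 28, Quinn 29. Quinn and Omar advance.
Runoff: Quinn is ranked above Omar on 29 ballots, Omar above Quinn on 47.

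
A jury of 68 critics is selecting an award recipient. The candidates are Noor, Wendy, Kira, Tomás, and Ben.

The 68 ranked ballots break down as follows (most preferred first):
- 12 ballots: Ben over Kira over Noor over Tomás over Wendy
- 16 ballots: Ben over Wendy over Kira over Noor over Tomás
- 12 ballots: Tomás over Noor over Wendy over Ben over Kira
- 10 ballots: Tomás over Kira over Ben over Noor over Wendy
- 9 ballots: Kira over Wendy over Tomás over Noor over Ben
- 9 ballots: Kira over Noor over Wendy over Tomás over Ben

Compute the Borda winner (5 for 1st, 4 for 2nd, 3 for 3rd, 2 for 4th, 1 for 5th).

Kira

Noor: 12×3 + 16×2 + 12×4 + 10×2 + 9×2 + 9×4 = 190
Wendy: 12×1 + 16×4 + 12×3 + 10×1 + 9×4 + 9×3 = 185
Kira: 12×4 + 16×3 + 12×1 + 10×4 + 9×5 + 9×5 = 238
Tomás: 12×2 + 16×1 + 12×5 + 10×5 + 9×3 + 9×2 = 195
Ben: 12×5 + 16×5 + 12×2 + 10×3 + 9×1 + 9×1 = 212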